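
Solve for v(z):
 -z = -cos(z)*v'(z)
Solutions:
 v(z) = C1 + Integral(z/cos(z), z)


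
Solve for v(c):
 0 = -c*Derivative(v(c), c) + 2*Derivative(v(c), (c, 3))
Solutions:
 v(c) = C1 + Integral(C2*airyai(2^(2/3)*c/2) + C3*airybi(2^(2/3)*c/2), c)


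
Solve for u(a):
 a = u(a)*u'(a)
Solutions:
 u(a) = -sqrt(C1 + a^2)
 u(a) = sqrt(C1 + a^2)


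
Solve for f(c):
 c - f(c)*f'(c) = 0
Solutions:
 f(c) = -sqrt(C1 + c^2)
 f(c) = sqrt(C1 + c^2)


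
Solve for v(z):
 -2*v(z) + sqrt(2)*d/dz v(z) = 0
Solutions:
 v(z) = C1*exp(sqrt(2)*z)


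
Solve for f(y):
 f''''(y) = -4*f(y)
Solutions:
 f(y) = (C1*sin(y) + C2*cos(y))*exp(-y) + (C3*sin(y) + C4*cos(y))*exp(y)


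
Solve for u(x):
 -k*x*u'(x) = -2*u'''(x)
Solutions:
 u(x) = C1 + Integral(C2*airyai(2^(2/3)*k^(1/3)*x/2) + C3*airybi(2^(2/3)*k^(1/3)*x/2), x)


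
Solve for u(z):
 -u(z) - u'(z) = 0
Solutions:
 u(z) = C1*exp(-z)


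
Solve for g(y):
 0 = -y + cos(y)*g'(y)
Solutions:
 g(y) = C1 + Integral(y/cos(y), y)


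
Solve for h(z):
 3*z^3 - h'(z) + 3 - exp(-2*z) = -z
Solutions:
 h(z) = C1 + 3*z^4/4 + z^2/2 + 3*z + exp(-2*z)/2


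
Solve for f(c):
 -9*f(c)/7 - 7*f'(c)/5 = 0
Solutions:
 f(c) = C1*exp(-45*c/49)


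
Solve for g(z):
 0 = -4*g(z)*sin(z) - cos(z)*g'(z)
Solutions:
 g(z) = C1*cos(z)^4


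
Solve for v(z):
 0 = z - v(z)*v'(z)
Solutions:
 v(z) = -sqrt(C1 + z^2)
 v(z) = sqrt(C1 + z^2)


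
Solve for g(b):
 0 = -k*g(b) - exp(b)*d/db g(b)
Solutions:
 g(b) = C1*exp(k*exp(-b))


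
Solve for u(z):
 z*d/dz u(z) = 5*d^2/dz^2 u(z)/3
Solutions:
 u(z) = C1 + C2*erfi(sqrt(30)*z/10)


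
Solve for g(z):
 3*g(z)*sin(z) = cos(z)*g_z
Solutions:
 g(z) = C1/cos(z)^3


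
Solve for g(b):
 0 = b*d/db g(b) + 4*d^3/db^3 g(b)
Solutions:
 g(b) = C1 + Integral(C2*airyai(-2^(1/3)*b/2) + C3*airybi(-2^(1/3)*b/2), b)


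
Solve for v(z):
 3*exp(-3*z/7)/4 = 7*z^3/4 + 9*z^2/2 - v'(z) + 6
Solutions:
 v(z) = C1 + 7*z^4/16 + 3*z^3/2 + 6*z + 7*exp(-3*z/7)/4


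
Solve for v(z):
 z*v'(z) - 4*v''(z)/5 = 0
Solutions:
 v(z) = C1 + C2*erfi(sqrt(10)*z/4)


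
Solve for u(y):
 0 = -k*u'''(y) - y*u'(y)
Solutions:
 u(y) = C1 + Integral(C2*airyai(y*(-1/k)^(1/3)) + C3*airybi(y*(-1/k)^(1/3)), y)


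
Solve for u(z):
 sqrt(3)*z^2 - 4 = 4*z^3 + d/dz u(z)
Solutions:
 u(z) = C1 - z^4 + sqrt(3)*z^3/3 - 4*z


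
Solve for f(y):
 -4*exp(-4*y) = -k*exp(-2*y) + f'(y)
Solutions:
 f(y) = C1 - k*exp(-2*y)/2 + exp(-4*y)


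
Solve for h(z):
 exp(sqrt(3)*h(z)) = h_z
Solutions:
 h(z) = sqrt(3)*(2*log(-1/(C1 + z)) - log(3))/6


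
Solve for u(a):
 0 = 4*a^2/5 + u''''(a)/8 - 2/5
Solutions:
 u(a) = C1 + C2*a + C3*a^2 + C4*a^3 - 4*a^6/225 + 2*a^4/15


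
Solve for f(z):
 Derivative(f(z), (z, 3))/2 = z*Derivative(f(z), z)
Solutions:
 f(z) = C1 + Integral(C2*airyai(2^(1/3)*z) + C3*airybi(2^(1/3)*z), z)


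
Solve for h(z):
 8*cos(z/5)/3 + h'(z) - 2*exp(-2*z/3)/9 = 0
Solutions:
 h(z) = C1 - 40*sin(z/5)/3 - exp(-2*z/3)/3


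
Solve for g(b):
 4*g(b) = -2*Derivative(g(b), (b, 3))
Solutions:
 g(b) = C3*exp(-2^(1/3)*b) + (C1*sin(2^(1/3)*sqrt(3)*b/2) + C2*cos(2^(1/3)*sqrt(3)*b/2))*exp(2^(1/3)*b/2)


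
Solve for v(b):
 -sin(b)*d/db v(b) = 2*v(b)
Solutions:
 v(b) = C1*(cos(b) + 1)/(cos(b) - 1)


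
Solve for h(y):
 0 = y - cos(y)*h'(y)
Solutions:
 h(y) = C1 + Integral(y/cos(y), y)


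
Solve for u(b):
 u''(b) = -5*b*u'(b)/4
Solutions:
 u(b) = C1 + C2*erf(sqrt(10)*b/4)


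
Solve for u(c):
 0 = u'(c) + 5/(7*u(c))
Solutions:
 u(c) = -sqrt(C1 - 70*c)/7
 u(c) = sqrt(C1 - 70*c)/7


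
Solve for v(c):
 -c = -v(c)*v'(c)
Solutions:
 v(c) = -sqrt(C1 + c^2)
 v(c) = sqrt(C1 + c^2)


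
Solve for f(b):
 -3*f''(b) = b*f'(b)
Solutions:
 f(b) = C1 + C2*erf(sqrt(6)*b/6)


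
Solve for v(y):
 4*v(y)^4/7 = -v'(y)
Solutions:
 v(y) = 7^(1/3)*(1/(C1 + 12*y))^(1/3)
 v(y) = 7^(1/3)*(-3^(2/3) - 3*3^(1/6)*I)*(1/(C1 + 4*y))^(1/3)/6
 v(y) = 7^(1/3)*(-3^(2/3) + 3*3^(1/6)*I)*(1/(C1 + 4*y))^(1/3)/6


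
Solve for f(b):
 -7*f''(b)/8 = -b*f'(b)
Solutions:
 f(b) = C1 + C2*erfi(2*sqrt(7)*b/7)


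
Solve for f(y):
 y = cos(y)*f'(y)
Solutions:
 f(y) = C1 + Integral(y/cos(y), y)


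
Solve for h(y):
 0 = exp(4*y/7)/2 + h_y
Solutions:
 h(y) = C1 - 7*exp(4*y/7)/8


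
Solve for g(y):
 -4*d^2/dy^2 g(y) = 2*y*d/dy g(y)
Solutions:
 g(y) = C1 + C2*erf(y/2)


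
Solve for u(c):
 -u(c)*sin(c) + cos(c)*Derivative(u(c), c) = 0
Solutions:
 u(c) = C1/cos(c)


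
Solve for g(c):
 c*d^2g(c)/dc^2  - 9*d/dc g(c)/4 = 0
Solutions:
 g(c) = C1 + C2*c^(13/4)


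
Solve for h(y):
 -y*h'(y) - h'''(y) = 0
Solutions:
 h(y) = C1 + Integral(C2*airyai(-y) + C3*airybi(-y), y)


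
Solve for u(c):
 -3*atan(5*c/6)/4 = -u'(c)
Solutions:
 u(c) = C1 + 3*c*atan(5*c/6)/4 - 9*log(25*c^2 + 36)/20


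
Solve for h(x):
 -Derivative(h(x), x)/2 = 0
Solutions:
 h(x) = C1


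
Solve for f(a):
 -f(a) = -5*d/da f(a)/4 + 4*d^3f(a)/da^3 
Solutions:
 f(a) = C1*exp(3^(1/3)*a*(5*3^(1/3)/(sqrt(4809) + 72)^(1/3) + (sqrt(4809) + 72)^(1/3))/24)*sin(3^(1/6)*a*(-3^(2/3)*(sqrt(4809) + 72)^(1/3) + 15/(sqrt(4809) + 72)^(1/3))/24) + C2*exp(3^(1/3)*a*(5*3^(1/3)/(sqrt(4809) + 72)^(1/3) + (sqrt(4809) + 72)^(1/3))/24)*cos(3^(1/6)*a*(-3^(2/3)*(sqrt(4809) + 72)^(1/3) + 15/(sqrt(4809) + 72)^(1/3))/24) + C3*exp(-3^(1/3)*a*(5*3^(1/3)/(sqrt(4809) + 72)^(1/3) + (sqrt(4809) + 72)^(1/3))/12)


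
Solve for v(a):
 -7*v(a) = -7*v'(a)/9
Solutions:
 v(a) = C1*exp(9*a)


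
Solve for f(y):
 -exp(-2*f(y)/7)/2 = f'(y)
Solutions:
 f(y) = 7*log(-sqrt(C1 - y)) - 7*log(7)/2
 f(y) = 7*log(C1 - y/7)/2


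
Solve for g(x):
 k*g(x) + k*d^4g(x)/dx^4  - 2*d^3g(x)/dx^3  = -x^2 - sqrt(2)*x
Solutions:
 g(x) = C1*exp(x*(-sqrt(6^(1/3)*(sqrt(3)*sqrt(-16 + 27/k^4) + 9/k^2)^(1/3)/3 + 2*6^(2/3)/(3*(sqrt(3)*sqrt(-16 + 27/k^4) + 9/k^2)^(1/3)) + k^(-2)) - sqrt(-6^(1/3)*(sqrt(3)*sqrt(-16 + 27/k^4) + 9/k^2)^(1/3)/3 - 2*6^(2/3)/(3*(sqrt(3)*sqrt(-16 + 27/k^4) + 9/k^2)^(1/3)) + 2/k^2 - 2/(k^3*sqrt(6^(1/3)*(sqrt(3)*sqrt(-16 + 27/k^4) + 9/k^2)^(1/3)/3 + 2*6^(2/3)/(3*(sqrt(3)*sqrt(-16 + 27/k^4) + 9/k^2)^(1/3)) + k^(-2)))) + 1/k)/2) + C2*exp(x*(-sqrt(6^(1/3)*(sqrt(3)*sqrt(-16 + 27/k^4) + 9/k^2)^(1/3)/3 + 2*6^(2/3)/(3*(sqrt(3)*sqrt(-16 + 27/k^4) + 9/k^2)^(1/3)) + k^(-2)) + sqrt(-6^(1/3)*(sqrt(3)*sqrt(-16 + 27/k^4) + 9/k^2)^(1/3)/3 - 2*6^(2/3)/(3*(sqrt(3)*sqrt(-16 + 27/k^4) + 9/k^2)^(1/3)) + 2/k^2 - 2/(k^3*sqrt(6^(1/3)*(sqrt(3)*sqrt(-16 + 27/k^4) + 9/k^2)^(1/3)/3 + 2*6^(2/3)/(3*(sqrt(3)*sqrt(-16 + 27/k^4) + 9/k^2)^(1/3)) + k^(-2)))) + 1/k)/2) + C3*exp(x*(sqrt(6^(1/3)*(sqrt(3)*sqrt(-16 + 27/k^4) + 9/k^2)^(1/3)/3 + 2*6^(2/3)/(3*(sqrt(3)*sqrt(-16 + 27/k^4) + 9/k^2)^(1/3)) + k^(-2)) - sqrt(-6^(1/3)*(sqrt(3)*sqrt(-16 + 27/k^4) + 9/k^2)^(1/3)/3 - 2*6^(2/3)/(3*(sqrt(3)*sqrt(-16 + 27/k^4) + 9/k^2)^(1/3)) + 2/k^2 + 2/(k^3*sqrt(6^(1/3)*(sqrt(3)*sqrt(-16 + 27/k^4) + 9/k^2)^(1/3)/3 + 2*6^(2/3)/(3*(sqrt(3)*sqrt(-16 + 27/k^4) + 9/k^2)^(1/3)) + k^(-2)))) + 1/k)/2) + C4*exp(x*(sqrt(6^(1/3)*(sqrt(3)*sqrt(-16 + 27/k^4) + 9/k^2)^(1/3)/3 + 2*6^(2/3)/(3*(sqrt(3)*sqrt(-16 + 27/k^4) + 9/k^2)^(1/3)) + k^(-2)) + sqrt(-6^(1/3)*(sqrt(3)*sqrt(-16 + 27/k^4) + 9/k^2)^(1/3)/3 - 2*6^(2/3)/(3*(sqrt(3)*sqrt(-16 + 27/k^4) + 9/k^2)^(1/3)) + 2/k^2 + 2/(k^3*sqrt(6^(1/3)*(sqrt(3)*sqrt(-16 + 27/k^4) + 9/k^2)^(1/3)/3 + 2*6^(2/3)/(3*(sqrt(3)*sqrt(-16 + 27/k^4) + 9/k^2)^(1/3)) + k^(-2)))) + 1/k)/2) - x^2/k - sqrt(2)*x/k


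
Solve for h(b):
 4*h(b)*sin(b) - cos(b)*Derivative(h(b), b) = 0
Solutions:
 h(b) = C1/cos(b)^4


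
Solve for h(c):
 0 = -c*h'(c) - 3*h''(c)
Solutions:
 h(c) = C1 + C2*erf(sqrt(6)*c/6)


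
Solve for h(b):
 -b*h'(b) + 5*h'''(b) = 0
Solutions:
 h(b) = C1 + Integral(C2*airyai(5^(2/3)*b/5) + C3*airybi(5^(2/3)*b/5), b)


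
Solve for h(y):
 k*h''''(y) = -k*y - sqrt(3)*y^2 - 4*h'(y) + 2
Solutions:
 h(y) = C1 + C2*exp(2^(2/3)*y*(-1/k)^(1/3)) + C3*exp(2^(2/3)*y*(-1/k)^(1/3)*(-1 + sqrt(3)*I)/2) + C4*exp(-2^(2/3)*y*(-1/k)^(1/3)*(1 + sqrt(3)*I)/2) - k*y^2/8 - sqrt(3)*y^3/12 + y/2


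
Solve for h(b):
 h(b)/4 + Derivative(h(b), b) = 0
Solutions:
 h(b) = C1*exp(-b/4)


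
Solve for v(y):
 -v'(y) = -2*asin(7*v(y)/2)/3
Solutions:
 Integral(1/asin(7*_y/2), (_y, v(y))) = C1 + 2*y/3


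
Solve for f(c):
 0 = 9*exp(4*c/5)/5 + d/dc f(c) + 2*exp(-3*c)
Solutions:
 f(c) = C1 - 9*exp(4*c/5)/4 + 2*exp(-3*c)/3


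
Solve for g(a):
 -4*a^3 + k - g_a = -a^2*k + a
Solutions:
 g(a) = C1 - a^4 + a^3*k/3 - a^2/2 + a*k


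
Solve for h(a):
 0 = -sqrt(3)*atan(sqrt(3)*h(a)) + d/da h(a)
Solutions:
 Integral(1/atan(sqrt(3)*_y), (_y, h(a))) = C1 + sqrt(3)*a


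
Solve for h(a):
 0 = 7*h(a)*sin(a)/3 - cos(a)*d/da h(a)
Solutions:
 h(a) = C1/cos(a)^(7/3)


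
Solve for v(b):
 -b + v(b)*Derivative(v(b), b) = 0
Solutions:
 v(b) = -sqrt(C1 + b^2)
 v(b) = sqrt(C1 + b^2)


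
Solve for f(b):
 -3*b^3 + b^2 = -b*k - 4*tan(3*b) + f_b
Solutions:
 f(b) = C1 - 3*b^4/4 + b^3/3 + b^2*k/2 - 4*log(cos(3*b))/3


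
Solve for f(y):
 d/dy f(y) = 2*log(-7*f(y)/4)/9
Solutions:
 -9*Integral(1/(log(-_y) - 2*log(2) + log(7)), (_y, f(y)))/2 = C1 - y


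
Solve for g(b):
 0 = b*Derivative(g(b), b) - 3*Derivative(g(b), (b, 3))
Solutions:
 g(b) = C1 + Integral(C2*airyai(3^(2/3)*b/3) + C3*airybi(3^(2/3)*b/3), b)


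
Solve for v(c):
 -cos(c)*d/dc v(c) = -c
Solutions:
 v(c) = C1 + Integral(c/cos(c), c)


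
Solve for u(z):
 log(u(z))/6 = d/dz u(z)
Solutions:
 li(u(z)) = C1 + z/6


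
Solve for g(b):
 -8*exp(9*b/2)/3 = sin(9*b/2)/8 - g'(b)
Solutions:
 g(b) = C1 + 16*exp(9*b/2)/27 - cos(9*b/2)/36


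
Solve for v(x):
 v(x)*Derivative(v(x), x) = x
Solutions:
 v(x) = -sqrt(C1 + x^2)
 v(x) = sqrt(C1 + x^2)


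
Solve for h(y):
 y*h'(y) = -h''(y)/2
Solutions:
 h(y) = C1 + C2*erf(y)


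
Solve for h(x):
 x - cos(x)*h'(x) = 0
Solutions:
 h(x) = C1 + Integral(x/cos(x), x)


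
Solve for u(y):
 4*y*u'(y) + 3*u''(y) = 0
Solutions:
 u(y) = C1 + C2*erf(sqrt(6)*y/3)


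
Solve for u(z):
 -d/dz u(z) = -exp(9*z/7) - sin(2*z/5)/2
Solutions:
 u(z) = C1 + 7*exp(9*z/7)/9 - 5*cos(2*z/5)/4


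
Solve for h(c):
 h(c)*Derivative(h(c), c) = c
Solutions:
 h(c) = -sqrt(C1 + c^2)
 h(c) = sqrt(C1 + c^2)


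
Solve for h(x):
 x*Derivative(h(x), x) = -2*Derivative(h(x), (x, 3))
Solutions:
 h(x) = C1 + Integral(C2*airyai(-2^(2/3)*x/2) + C3*airybi(-2^(2/3)*x/2), x)


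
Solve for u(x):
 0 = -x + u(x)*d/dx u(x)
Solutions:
 u(x) = -sqrt(C1 + x^2)
 u(x) = sqrt(C1 + x^2)


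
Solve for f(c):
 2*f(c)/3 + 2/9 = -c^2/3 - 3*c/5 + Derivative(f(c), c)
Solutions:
 f(c) = C1*exp(2*c/3) - c^2/2 - 12*c/5 - 59/15


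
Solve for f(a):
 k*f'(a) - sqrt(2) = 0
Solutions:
 f(a) = C1 + sqrt(2)*a/k


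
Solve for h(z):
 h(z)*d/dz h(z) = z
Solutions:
 h(z) = -sqrt(C1 + z^2)
 h(z) = sqrt(C1 + z^2)


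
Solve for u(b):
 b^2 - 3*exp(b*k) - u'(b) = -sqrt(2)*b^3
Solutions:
 u(b) = C1 + sqrt(2)*b^4/4 + b^3/3 - 3*exp(b*k)/k


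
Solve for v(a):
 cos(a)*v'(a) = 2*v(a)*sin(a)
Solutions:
 v(a) = C1/cos(a)^2


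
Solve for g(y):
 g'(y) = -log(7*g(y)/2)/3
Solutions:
 -3*Integral(1/(-log(_y) - log(7) + log(2)), (_y, g(y))) = C1 - y


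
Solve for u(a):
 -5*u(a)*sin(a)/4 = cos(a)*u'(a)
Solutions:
 u(a) = C1*cos(a)^(5/4)


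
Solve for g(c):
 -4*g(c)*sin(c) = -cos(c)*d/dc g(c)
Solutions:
 g(c) = C1/cos(c)^4


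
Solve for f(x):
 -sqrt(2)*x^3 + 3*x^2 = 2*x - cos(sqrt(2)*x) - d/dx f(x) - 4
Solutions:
 f(x) = C1 + sqrt(2)*x^4/4 - x^3 + x^2 - 4*x - sqrt(2)*sin(sqrt(2)*x)/2


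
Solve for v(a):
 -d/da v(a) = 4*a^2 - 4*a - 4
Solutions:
 v(a) = C1 - 4*a^3/3 + 2*a^2 + 4*a


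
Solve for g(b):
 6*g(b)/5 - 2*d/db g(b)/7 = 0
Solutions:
 g(b) = C1*exp(21*b/5)


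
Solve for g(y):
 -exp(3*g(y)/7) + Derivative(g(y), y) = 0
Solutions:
 g(y) = 7*log(-1/(C1 + 3*y))/3 + 7*log(7)/3
 g(y) = 7*log(7^(1/3)*(-1/(C1 + y))^(1/3)*(-3^(2/3) - 3*3^(1/6)*I)/6)
 g(y) = 7*log(7^(1/3)*(-1/(C1 + y))^(1/3)*(-3^(2/3) + 3*3^(1/6)*I)/6)


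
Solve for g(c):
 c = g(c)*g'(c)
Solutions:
 g(c) = -sqrt(C1 + c^2)
 g(c) = sqrt(C1 + c^2)


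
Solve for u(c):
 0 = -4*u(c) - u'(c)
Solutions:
 u(c) = C1*exp(-4*c)


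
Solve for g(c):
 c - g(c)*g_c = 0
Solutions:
 g(c) = -sqrt(C1 + c^2)
 g(c) = sqrt(C1 + c^2)


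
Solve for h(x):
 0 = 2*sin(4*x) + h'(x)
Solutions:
 h(x) = C1 + cos(4*x)/2


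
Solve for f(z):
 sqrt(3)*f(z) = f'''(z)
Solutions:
 f(z) = C3*exp(3^(1/6)*z) + (C1*sin(3^(2/3)*z/2) + C2*cos(3^(2/3)*z/2))*exp(-3^(1/6)*z/2)


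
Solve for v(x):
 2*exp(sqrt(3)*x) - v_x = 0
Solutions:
 v(x) = C1 + 2*sqrt(3)*exp(sqrt(3)*x)/3


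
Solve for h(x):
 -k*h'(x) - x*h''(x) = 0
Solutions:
 h(x) = C1 + x^(1 - re(k))*(C2*sin(log(x)*Abs(im(k))) + C3*cos(log(x)*im(k)))


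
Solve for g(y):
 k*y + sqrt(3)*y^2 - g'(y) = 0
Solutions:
 g(y) = C1 + k*y^2/2 + sqrt(3)*y^3/3


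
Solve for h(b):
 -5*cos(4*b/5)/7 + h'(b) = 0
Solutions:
 h(b) = C1 + 25*sin(4*b/5)/28


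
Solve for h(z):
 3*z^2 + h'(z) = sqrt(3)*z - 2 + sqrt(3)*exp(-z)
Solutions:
 h(z) = C1 - z^3 + sqrt(3)*z^2/2 - 2*z - sqrt(3)*exp(-z)


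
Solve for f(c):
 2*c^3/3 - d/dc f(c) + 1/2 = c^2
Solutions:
 f(c) = C1 + c^4/6 - c^3/3 + c/2


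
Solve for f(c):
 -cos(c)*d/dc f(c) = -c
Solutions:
 f(c) = C1 + Integral(c/cos(c), c)


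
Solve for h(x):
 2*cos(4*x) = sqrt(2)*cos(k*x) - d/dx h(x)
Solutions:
 h(x) = C1 - sin(4*x)/2 + sqrt(2)*sin(k*x)/k


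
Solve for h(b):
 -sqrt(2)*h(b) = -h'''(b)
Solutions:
 h(b) = C3*exp(2^(1/6)*b) + (C1*sin(2^(1/6)*sqrt(3)*b/2) + C2*cos(2^(1/6)*sqrt(3)*b/2))*exp(-2^(1/6)*b/2)


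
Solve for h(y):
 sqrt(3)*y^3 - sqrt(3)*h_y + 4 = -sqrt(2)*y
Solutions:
 h(y) = C1 + y^4/4 + sqrt(6)*y^2/6 + 4*sqrt(3)*y/3


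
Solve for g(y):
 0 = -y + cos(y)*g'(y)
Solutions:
 g(y) = C1 + Integral(y/cos(y), y)


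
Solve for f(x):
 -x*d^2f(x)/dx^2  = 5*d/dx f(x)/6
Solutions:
 f(x) = C1 + C2*x^(1/6)


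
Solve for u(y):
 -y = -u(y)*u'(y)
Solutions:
 u(y) = -sqrt(C1 + y^2)
 u(y) = sqrt(C1 + y^2)


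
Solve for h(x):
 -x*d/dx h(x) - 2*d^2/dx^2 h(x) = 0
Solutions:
 h(x) = C1 + C2*erf(x/2)


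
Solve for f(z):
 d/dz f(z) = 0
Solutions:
 f(z) = C1


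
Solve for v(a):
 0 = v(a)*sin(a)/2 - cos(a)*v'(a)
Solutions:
 v(a) = C1/sqrt(cos(a))


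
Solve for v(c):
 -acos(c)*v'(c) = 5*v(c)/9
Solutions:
 v(c) = C1*exp(-5*Integral(1/acos(c), c)/9)


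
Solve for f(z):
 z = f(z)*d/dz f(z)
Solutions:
 f(z) = -sqrt(C1 + z^2)
 f(z) = sqrt(C1 + z^2)


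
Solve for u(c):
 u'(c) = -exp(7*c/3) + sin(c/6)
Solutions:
 u(c) = C1 - 3*exp(7*c/3)/7 - 6*cos(c/6)


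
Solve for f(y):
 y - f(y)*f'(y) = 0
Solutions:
 f(y) = -sqrt(C1 + y^2)
 f(y) = sqrt(C1 + y^2)


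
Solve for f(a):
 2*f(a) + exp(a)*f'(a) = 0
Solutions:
 f(a) = C1*exp(2*exp(-a))


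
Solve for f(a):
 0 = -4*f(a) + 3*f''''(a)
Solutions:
 f(a) = C1*exp(-sqrt(2)*3^(3/4)*a/3) + C2*exp(sqrt(2)*3^(3/4)*a/3) + C3*sin(sqrt(2)*3^(3/4)*a/3) + C4*cos(sqrt(2)*3^(3/4)*a/3)


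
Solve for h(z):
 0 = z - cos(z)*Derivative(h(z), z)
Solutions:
 h(z) = C1 + Integral(z/cos(z), z)


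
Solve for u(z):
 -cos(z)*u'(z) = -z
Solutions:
 u(z) = C1 + Integral(z/cos(z), z)


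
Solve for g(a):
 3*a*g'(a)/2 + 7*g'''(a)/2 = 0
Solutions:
 g(a) = C1 + Integral(C2*airyai(-3^(1/3)*7^(2/3)*a/7) + C3*airybi(-3^(1/3)*7^(2/3)*a/7), a)


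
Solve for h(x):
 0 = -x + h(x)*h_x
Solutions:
 h(x) = -sqrt(C1 + x^2)
 h(x) = sqrt(C1 + x^2)


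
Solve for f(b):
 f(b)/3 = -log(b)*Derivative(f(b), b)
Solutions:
 f(b) = C1*exp(-li(b)/3)


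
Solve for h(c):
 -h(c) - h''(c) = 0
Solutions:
 h(c) = C1*sin(c) + C2*cos(c)


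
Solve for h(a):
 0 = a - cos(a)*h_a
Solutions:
 h(a) = C1 + Integral(a/cos(a), a)


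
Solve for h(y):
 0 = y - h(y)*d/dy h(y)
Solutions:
 h(y) = -sqrt(C1 + y^2)
 h(y) = sqrt(C1 + y^2)


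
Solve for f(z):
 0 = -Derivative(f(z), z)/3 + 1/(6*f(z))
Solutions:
 f(z) = -sqrt(C1 + z)
 f(z) = sqrt(C1 + z)


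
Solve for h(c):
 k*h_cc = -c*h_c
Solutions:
 h(c) = C1 + C2*sqrt(k)*erf(sqrt(2)*c*sqrt(1/k)/2)


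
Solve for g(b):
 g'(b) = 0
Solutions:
 g(b) = C1


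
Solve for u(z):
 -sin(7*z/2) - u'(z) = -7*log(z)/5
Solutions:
 u(z) = C1 + 7*z*log(z)/5 - 7*z/5 + 2*cos(7*z/2)/7


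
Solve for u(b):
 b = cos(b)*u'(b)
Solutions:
 u(b) = C1 + Integral(b/cos(b), b)


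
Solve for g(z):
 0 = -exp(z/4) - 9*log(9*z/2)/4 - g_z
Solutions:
 g(z) = C1 - 9*z*log(z)/4 + 9*z*(-2*log(3) + log(2) + 1)/4 - 4*exp(z/4)


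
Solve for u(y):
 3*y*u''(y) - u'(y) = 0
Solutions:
 u(y) = C1 + C2*y^(4/3)


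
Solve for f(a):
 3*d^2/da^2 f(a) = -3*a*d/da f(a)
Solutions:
 f(a) = C1 + C2*erf(sqrt(2)*a/2)


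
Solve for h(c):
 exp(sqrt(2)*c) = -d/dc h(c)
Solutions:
 h(c) = C1 - sqrt(2)*exp(sqrt(2)*c)/2


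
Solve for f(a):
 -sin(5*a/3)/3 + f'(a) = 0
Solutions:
 f(a) = C1 - cos(5*a/3)/5


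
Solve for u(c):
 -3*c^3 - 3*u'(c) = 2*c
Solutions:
 u(c) = C1 - c^4/4 - c^2/3


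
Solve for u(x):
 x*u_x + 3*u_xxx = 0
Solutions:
 u(x) = C1 + Integral(C2*airyai(-3^(2/3)*x/3) + C3*airybi(-3^(2/3)*x/3), x)


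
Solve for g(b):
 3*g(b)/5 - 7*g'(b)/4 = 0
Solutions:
 g(b) = C1*exp(12*b/35)


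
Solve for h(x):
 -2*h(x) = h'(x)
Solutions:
 h(x) = C1*exp(-2*x)


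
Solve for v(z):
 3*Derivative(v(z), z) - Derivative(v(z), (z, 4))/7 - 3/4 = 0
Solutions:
 v(z) = C1 + C4*exp(21^(1/3)*z) + z/4 + (C2*sin(3^(5/6)*7^(1/3)*z/2) + C3*cos(3^(5/6)*7^(1/3)*z/2))*exp(-21^(1/3)*z/2)


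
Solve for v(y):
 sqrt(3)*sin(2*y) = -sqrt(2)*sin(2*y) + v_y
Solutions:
 v(y) = C1 - sqrt(3)*cos(2*y)/2 - sqrt(2)*cos(2*y)/2


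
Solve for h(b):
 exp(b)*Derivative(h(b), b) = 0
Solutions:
 h(b) = C1


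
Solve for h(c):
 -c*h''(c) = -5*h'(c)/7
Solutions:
 h(c) = C1 + C2*c^(12/7)


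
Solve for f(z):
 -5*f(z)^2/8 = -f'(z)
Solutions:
 f(z) = -8/(C1 + 5*z)


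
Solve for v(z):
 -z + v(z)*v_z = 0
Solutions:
 v(z) = -sqrt(C1 + z^2)
 v(z) = sqrt(C1 + z^2)


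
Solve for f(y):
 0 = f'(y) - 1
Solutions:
 f(y) = C1 + y


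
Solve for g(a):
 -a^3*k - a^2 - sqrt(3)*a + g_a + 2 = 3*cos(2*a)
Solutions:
 g(a) = C1 + a^4*k/4 + a^3/3 + sqrt(3)*a^2/2 - 2*a + 3*sin(2*a)/2


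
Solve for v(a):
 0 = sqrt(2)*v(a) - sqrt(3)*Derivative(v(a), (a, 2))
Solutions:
 v(a) = C1*exp(-2^(1/4)*3^(3/4)*a/3) + C2*exp(2^(1/4)*3^(3/4)*a/3)


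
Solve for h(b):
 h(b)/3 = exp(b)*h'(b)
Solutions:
 h(b) = C1*exp(-exp(-b)/3)


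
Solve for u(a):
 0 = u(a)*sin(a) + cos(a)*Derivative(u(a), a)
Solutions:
 u(a) = C1*cos(a)


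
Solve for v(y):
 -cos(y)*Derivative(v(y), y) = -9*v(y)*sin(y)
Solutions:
 v(y) = C1/cos(y)^9


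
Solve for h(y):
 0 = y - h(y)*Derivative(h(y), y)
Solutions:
 h(y) = -sqrt(C1 + y^2)
 h(y) = sqrt(C1 + y^2)


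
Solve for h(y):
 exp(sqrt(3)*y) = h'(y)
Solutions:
 h(y) = C1 + sqrt(3)*exp(sqrt(3)*y)/3


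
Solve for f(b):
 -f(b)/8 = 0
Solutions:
 f(b) = 0


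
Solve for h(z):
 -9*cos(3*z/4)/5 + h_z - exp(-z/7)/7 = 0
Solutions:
 h(z) = C1 + 12*sin(3*z/4)/5 - 1/exp(z)^(1/7)


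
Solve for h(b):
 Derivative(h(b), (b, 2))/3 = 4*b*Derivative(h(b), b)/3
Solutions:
 h(b) = C1 + C2*erfi(sqrt(2)*b)


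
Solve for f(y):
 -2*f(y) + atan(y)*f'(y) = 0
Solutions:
 f(y) = C1*exp(2*Integral(1/atan(y), y))


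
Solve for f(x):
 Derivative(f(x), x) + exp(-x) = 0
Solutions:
 f(x) = C1 + exp(-x)


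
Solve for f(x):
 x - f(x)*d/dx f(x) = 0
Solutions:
 f(x) = -sqrt(C1 + x^2)
 f(x) = sqrt(C1 + x^2)


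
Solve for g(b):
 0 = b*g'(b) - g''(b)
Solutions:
 g(b) = C1 + C2*erfi(sqrt(2)*b/2)


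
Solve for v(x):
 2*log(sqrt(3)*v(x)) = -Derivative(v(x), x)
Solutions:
 Integral(1/(2*log(_y) + log(3)), (_y, v(x))) = C1 - x


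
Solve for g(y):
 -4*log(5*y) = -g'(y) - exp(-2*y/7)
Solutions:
 g(y) = C1 + 4*y*log(y) + 4*y*(-1 + log(5)) + 7*exp(-2*y/7)/2


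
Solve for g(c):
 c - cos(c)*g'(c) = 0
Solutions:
 g(c) = C1 + Integral(c/cos(c), c)


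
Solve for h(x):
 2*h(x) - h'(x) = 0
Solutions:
 h(x) = C1*exp(2*x)


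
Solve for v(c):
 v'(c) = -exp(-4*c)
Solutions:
 v(c) = C1 + exp(-4*c)/4


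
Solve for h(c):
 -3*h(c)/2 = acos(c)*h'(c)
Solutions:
 h(c) = C1*exp(-3*Integral(1/acos(c), c)/2)


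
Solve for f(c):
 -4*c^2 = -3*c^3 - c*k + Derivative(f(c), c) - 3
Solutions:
 f(c) = C1 + 3*c^4/4 - 4*c^3/3 + c^2*k/2 + 3*c


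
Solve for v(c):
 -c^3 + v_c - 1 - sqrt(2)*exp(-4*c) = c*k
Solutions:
 v(c) = C1 + c^4/4 + c^2*k/2 + c - sqrt(2)*exp(-4*c)/4


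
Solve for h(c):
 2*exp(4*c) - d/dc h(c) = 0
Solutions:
 h(c) = C1 + exp(4*c)/2


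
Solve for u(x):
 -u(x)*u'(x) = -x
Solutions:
 u(x) = -sqrt(C1 + x^2)
 u(x) = sqrt(C1 + x^2)


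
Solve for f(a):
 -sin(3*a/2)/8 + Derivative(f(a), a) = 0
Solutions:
 f(a) = C1 - cos(3*a/2)/12


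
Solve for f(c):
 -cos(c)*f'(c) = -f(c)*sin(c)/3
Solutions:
 f(c) = C1/cos(c)^(1/3)


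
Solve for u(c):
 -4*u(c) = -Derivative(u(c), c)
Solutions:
 u(c) = C1*exp(4*c)


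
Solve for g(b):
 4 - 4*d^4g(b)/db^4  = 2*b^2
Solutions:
 g(b) = C1 + C2*b + C3*b^2 + C4*b^3 - b^6/720 + b^4/24


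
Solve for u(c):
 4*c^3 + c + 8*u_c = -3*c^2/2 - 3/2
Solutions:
 u(c) = C1 - c^4/8 - c^3/16 - c^2/16 - 3*c/16


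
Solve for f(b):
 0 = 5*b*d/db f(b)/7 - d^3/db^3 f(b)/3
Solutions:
 f(b) = C1 + Integral(C2*airyai(15^(1/3)*7^(2/3)*b/7) + C3*airybi(15^(1/3)*7^(2/3)*b/7), b)


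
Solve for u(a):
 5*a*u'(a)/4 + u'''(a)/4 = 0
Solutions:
 u(a) = C1 + Integral(C2*airyai(-5^(1/3)*a) + C3*airybi(-5^(1/3)*a), a)


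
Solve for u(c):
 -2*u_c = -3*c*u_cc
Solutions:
 u(c) = C1 + C2*c^(5/3)


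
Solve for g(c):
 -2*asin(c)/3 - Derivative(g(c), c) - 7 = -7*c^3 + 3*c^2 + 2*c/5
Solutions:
 g(c) = C1 + 7*c^4/4 - c^3 - c^2/5 - 2*c*asin(c)/3 - 7*c - 2*sqrt(1 - c^2)/3


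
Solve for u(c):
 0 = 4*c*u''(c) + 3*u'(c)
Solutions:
 u(c) = C1 + C2*c^(1/4)


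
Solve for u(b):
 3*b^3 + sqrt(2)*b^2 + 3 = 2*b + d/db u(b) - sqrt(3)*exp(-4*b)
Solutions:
 u(b) = C1 + 3*b^4/4 + sqrt(2)*b^3/3 - b^2 + 3*b - sqrt(3)*exp(-4*b)/4


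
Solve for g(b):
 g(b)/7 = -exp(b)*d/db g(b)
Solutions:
 g(b) = C1*exp(exp(-b)/7)


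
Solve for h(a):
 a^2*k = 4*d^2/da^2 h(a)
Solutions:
 h(a) = C1 + C2*a + a^4*k/48


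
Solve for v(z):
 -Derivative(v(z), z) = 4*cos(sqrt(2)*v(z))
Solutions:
 v(z) = sqrt(2)*(pi - asin((exp(2*sqrt(2)*C1) + exp(8*sqrt(2)*z))/(exp(2*sqrt(2)*C1) - exp(8*sqrt(2)*z))))/2
 v(z) = sqrt(2)*asin((exp(2*sqrt(2)*C1) + exp(8*sqrt(2)*z))/(exp(2*sqrt(2)*C1) - exp(8*sqrt(2)*z)))/2


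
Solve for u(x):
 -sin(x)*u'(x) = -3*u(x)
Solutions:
 u(x) = C1*(cos(x) - 1)^(3/2)/(cos(x) + 1)^(3/2)


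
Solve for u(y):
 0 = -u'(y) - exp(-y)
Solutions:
 u(y) = C1 + exp(-y)


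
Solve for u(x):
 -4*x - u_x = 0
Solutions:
 u(x) = C1 - 2*x^2


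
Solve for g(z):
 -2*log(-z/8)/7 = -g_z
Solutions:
 g(z) = C1 + 2*z*log(-z)/7 + 2*z*(-3*log(2) - 1)/7


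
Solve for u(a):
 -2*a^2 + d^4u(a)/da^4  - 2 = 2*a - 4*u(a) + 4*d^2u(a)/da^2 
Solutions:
 u(a) = a^2/2 + a/2 + (C1 + C2*a)*exp(-sqrt(2)*a) + (C3 + C4*a)*exp(sqrt(2)*a) + 3/2


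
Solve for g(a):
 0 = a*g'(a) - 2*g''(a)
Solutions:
 g(a) = C1 + C2*erfi(a/2)


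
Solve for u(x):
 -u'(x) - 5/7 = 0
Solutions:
 u(x) = C1 - 5*x/7


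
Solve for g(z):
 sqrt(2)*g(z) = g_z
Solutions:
 g(z) = C1*exp(sqrt(2)*z)


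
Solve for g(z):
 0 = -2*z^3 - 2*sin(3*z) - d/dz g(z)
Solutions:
 g(z) = C1 - z^4/2 + 2*cos(3*z)/3


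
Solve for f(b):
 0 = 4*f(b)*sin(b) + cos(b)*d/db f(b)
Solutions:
 f(b) = C1*cos(b)^4


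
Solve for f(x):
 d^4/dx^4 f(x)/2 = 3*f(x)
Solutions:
 f(x) = C1*exp(-6^(1/4)*x) + C2*exp(6^(1/4)*x) + C3*sin(6^(1/4)*x) + C4*cos(6^(1/4)*x)


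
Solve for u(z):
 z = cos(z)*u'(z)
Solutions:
 u(z) = C1 + Integral(z/cos(z), z)


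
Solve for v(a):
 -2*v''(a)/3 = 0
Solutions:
 v(a) = C1 + C2*a


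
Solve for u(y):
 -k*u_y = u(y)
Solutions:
 u(y) = C1*exp(-y/k)


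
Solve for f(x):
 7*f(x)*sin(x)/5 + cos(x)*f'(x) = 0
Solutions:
 f(x) = C1*cos(x)^(7/5)


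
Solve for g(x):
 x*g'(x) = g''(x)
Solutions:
 g(x) = C1 + C2*erfi(sqrt(2)*x/2)


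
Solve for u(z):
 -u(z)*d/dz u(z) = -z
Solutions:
 u(z) = -sqrt(C1 + z^2)
 u(z) = sqrt(C1 + z^2)


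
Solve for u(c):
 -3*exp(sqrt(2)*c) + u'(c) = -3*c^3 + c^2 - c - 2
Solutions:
 u(c) = C1 - 3*c^4/4 + c^3/3 - c^2/2 - 2*c + 3*sqrt(2)*exp(sqrt(2)*c)/2


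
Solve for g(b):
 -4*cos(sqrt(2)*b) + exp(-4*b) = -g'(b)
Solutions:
 g(b) = C1 + 2*sqrt(2)*sin(sqrt(2)*b) + exp(-4*b)/4


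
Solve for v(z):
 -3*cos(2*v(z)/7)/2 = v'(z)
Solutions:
 3*z/2 - 7*log(sin(2*v(z)/7) - 1)/4 + 7*log(sin(2*v(z)/7) + 1)/4 = C1


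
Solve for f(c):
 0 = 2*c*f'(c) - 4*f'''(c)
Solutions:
 f(c) = C1 + Integral(C2*airyai(2^(2/3)*c/2) + C3*airybi(2^(2/3)*c/2), c)


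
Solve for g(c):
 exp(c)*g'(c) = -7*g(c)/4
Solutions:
 g(c) = C1*exp(7*exp(-c)/4)


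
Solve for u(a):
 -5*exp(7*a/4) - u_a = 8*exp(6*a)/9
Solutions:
 u(a) = C1 - 20*exp(7*a/4)/7 - 4*exp(6*a)/27


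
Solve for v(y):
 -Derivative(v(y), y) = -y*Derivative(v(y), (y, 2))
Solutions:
 v(y) = C1 + C2*y^2


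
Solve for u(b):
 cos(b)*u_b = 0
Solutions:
 u(b) = C1


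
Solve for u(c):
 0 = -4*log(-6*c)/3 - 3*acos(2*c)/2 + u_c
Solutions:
 u(c) = C1 + 4*c*log(-c)/3 + 3*c*acos(2*c)/2 - 4*c/3 + 4*c*log(6)/3 - 3*sqrt(1 - 4*c^2)/4


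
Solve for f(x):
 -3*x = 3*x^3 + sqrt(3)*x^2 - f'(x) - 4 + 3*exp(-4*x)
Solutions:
 f(x) = C1 + 3*x^4/4 + sqrt(3)*x^3/3 + 3*x^2/2 - 4*x - 3*exp(-4*x)/4


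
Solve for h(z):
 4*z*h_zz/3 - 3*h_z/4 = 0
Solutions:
 h(z) = C1 + C2*z^(25/16)


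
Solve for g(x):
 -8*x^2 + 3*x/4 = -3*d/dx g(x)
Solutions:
 g(x) = C1 + 8*x^3/9 - x^2/8


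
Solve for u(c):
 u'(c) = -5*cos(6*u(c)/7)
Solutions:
 5*c - 7*log(sin(6*u(c)/7) - 1)/12 + 7*log(sin(6*u(c)/7) + 1)/12 = C1


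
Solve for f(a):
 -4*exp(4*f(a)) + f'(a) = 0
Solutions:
 f(a) = log(-(-1/(C1 + 16*a))^(1/4))
 f(a) = log(-1/(C1 + 16*a))/4
 f(a) = log(-I*(-1/(C1 + 16*a))^(1/4))
 f(a) = log(I*(-1/(C1 + 16*a))^(1/4))


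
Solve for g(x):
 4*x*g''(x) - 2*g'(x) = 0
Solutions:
 g(x) = C1 + C2*x^(3/2)


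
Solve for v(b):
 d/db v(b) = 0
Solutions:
 v(b) = C1


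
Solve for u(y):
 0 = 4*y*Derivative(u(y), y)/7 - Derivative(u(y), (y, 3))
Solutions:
 u(y) = C1 + Integral(C2*airyai(14^(2/3)*y/7) + C3*airybi(14^(2/3)*y/7), y)


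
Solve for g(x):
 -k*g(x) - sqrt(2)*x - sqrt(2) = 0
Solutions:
 g(x) = sqrt(2)*(-x - 1)/k


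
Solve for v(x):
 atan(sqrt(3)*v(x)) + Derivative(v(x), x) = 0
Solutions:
 Integral(1/atan(sqrt(3)*_y), (_y, v(x))) = C1 - x


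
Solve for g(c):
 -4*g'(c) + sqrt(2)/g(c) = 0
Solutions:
 g(c) = -sqrt(C1 + 2*sqrt(2)*c)/2
 g(c) = sqrt(C1 + 2*sqrt(2)*c)/2


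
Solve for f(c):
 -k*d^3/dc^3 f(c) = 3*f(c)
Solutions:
 f(c) = C1*exp(3^(1/3)*c*(-1/k)^(1/3)) + C2*exp(c*(-1/k)^(1/3)*(-3^(1/3) + 3^(5/6)*I)/2) + C3*exp(-c*(-1/k)^(1/3)*(3^(1/3) + 3^(5/6)*I)/2)


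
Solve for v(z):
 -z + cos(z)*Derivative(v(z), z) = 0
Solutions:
 v(z) = C1 + Integral(z/cos(z), z)


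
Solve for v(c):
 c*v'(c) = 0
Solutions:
 v(c) = C1


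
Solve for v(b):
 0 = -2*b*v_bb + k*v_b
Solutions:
 v(b) = C1 + b^(re(k)/2 + 1)*(C2*sin(log(b)*Abs(im(k))/2) + C3*cos(log(b)*im(k)/2))


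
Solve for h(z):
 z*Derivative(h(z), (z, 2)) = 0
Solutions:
 h(z) = C1 + C2*z


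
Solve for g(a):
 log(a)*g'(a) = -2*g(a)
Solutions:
 g(a) = C1*exp(-2*li(a))


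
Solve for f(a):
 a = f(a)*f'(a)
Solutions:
 f(a) = -sqrt(C1 + a^2)
 f(a) = sqrt(C1 + a^2)


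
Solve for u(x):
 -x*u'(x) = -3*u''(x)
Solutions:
 u(x) = C1 + C2*erfi(sqrt(6)*x/6)


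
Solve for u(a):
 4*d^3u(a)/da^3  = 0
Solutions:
 u(a) = C1 + C2*a + C3*a^2


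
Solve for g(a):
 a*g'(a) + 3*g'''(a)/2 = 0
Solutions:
 g(a) = C1 + Integral(C2*airyai(-2^(1/3)*3^(2/3)*a/3) + C3*airybi(-2^(1/3)*3^(2/3)*a/3), a)


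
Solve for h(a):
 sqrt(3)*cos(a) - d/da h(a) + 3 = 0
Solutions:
 h(a) = C1 + 3*a + sqrt(3)*sin(a)


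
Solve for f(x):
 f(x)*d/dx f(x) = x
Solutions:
 f(x) = -sqrt(C1 + x^2)
 f(x) = sqrt(C1 + x^2)


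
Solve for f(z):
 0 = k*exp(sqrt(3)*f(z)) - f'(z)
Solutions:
 f(z) = sqrt(3)*(2*log(-1/(C1 + k*z)) - log(3))/6


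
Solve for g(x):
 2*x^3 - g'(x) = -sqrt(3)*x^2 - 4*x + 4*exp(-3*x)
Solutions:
 g(x) = C1 + x^4/2 + sqrt(3)*x^3/3 + 2*x^2 + 4*exp(-3*x)/3


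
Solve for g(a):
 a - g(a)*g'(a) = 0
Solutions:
 g(a) = -sqrt(C1 + a^2)
 g(a) = sqrt(C1 + a^2)


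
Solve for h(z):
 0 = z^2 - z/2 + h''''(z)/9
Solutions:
 h(z) = C1 + C2*z + C3*z^2 + C4*z^3 - z^6/40 + 3*z^5/80


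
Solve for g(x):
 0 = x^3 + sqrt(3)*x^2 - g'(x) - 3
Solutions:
 g(x) = C1 + x^4/4 + sqrt(3)*x^3/3 - 3*x


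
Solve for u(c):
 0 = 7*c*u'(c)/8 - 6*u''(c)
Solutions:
 u(c) = C1 + C2*erfi(sqrt(42)*c/24)


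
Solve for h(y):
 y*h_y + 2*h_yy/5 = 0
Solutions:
 h(y) = C1 + C2*erf(sqrt(5)*y/2)


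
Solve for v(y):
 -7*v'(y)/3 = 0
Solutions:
 v(y) = C1


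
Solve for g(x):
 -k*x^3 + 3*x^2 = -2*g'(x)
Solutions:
 g(x) = C1 + k*x^4/8 - x^3/2


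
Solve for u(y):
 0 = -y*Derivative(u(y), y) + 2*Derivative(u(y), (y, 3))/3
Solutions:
 u(y) = C1 + Integral(C2*airyai(2^(2/3)*3^(1/3)*y/2) + C3*airybi(2^(2/3)*3^(1/3)*y/2), y)


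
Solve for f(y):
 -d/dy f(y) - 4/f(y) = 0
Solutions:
 f(y) = -sqrt(C1 - 8*y)
 f(y) = sqrt(C1 - 8*y)


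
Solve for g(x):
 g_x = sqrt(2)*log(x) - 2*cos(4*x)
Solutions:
 g(x) = C1 + sqrt(2)*x*(log(x) - 1) - sin(4*x)/2


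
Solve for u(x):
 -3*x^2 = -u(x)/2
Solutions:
 u(x) = 6*x^2


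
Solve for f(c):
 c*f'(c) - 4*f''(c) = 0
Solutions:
 f(c) = C1 + C2*erfi(sqrt(2)*c/4)


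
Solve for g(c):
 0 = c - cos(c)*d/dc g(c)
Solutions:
 g(c) = C1 + Integral(c/cos(c), c)


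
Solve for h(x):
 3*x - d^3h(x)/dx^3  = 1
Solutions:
 h(x) = C1 + C2*x + C3*x^2 + x^4/8 - x^3/6


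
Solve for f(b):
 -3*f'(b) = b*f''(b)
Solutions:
 f(b) = C1 + C2/b^2


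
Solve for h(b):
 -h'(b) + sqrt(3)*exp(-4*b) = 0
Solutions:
 h(b) = C1 - sqrt(3)*exp(-4*b)/4


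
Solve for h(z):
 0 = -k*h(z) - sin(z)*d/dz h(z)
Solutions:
 h(z) = C1*exp(k*(-log(cos(z) - 1) + log(cos(z) + 1))/2)


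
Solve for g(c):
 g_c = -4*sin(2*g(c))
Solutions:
 g(c) = pi - acos((-C1 - exp(16*c))/(C1 - exp(16*c)))/2
 g(c) = acos((-C1 - exp(16*c))/(C1 - exp(16*c)))/2


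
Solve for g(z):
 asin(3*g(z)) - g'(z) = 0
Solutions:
 Integral(1/asin(3*_y), (_y, g(z))) = C1 + z


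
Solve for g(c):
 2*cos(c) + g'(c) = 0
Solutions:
 g(c) = C1 - 2*sin(c)


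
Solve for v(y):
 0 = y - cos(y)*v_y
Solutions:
 v(y) = C1 + Integral(y/cos(y), y)


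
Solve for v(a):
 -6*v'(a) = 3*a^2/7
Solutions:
 v(a) = C1 - a^3/42


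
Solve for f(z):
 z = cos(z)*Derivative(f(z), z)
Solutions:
 f(z) = C1 + Integral(z/cos(z), z)


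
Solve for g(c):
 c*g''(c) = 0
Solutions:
 g(c) = C1 + C2*c


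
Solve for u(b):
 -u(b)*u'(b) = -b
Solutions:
 u(b) = -sqrt(C1 + b^2)
 u(b) = sqrt(C1 + b^2)


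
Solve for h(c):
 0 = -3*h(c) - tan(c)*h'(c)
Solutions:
 h(c) = C1/sin(c)^3


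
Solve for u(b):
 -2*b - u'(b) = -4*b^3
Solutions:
 u(b) = C1 + b^4 - b^2


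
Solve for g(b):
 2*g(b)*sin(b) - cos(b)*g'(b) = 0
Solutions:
 g(b) = C1/cos(b)^2


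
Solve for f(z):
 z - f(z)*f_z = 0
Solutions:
 f(z) = -sqrt(C1 + z^2)
 f(z) = sqrt(C1 + z^2)


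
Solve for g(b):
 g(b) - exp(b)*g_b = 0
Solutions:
 g(b) = C1*exp(-exp(-b))


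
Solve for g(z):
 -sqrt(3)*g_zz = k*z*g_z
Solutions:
 g(z) = Piecewise((-sqrt(2)*3^(1/4)*sqrt(pi)*C1*erf(sqrt(2)*3^(3/4)*sqrt(k)*z/6)/(2*sqrt(k)) - C2, (k > 0) | (k < 0)), (-C1*z - C2, True))


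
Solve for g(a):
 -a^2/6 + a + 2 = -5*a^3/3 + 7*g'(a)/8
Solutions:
 g(a) = C1 + 10*a^4/21 - 4*a^3/63 + 4*a^2/7 + 16*a/7


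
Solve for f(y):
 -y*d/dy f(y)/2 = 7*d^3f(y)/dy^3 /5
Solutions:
 f(y) = C1 + Integral(C2*airyai(-14^(2/3)*5^(1/3)*y/14) + C3*airybi(-14^(2/3)*5^(1/3)*y/14), y)


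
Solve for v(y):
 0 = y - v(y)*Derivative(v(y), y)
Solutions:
 v(y) = -sqrt(C1 + y^2)
 v(y) = sqrt(C1 + y^2)


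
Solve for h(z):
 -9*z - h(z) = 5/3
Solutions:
 h(z) = -9*z - 5/3


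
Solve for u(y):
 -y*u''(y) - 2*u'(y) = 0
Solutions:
 u(y) = C1 + C2/y


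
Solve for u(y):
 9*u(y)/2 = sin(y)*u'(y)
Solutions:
 u(y) = C1*(cos(y) - 1)^(1/4)*(cos(y)^2 - 2*cos(y) + 1)/((cos(y) + 1)^(1/4)*(cos(y)^2 + 2*cos(y) + 1))


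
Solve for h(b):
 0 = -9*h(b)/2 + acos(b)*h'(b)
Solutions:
 h(b) = C1*exp(9*Integral(1/acos(b), b)/2)


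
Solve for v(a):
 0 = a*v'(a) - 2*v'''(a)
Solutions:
 v(a) = C1 + Integral(C2*airyai(2^(2/3)*a/2) + C3*airybi(2^(2/3)*a/2), a)


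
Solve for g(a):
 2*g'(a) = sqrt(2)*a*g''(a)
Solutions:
 g(a) = C1 + C2*a^(1 + sqrt(2))


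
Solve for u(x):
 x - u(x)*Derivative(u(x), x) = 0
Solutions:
 u(x) = -sqrt(C1 + x^2)
 u(x) = sqrt(C1 + x^2)


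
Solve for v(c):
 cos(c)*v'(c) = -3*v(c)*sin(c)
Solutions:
 v(c) = C1*cos(c)^3


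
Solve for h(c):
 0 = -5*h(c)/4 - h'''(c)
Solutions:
 h(c) = C3*exp(-10^(1/3)*c/2) + (C1*sin(10^(1/3)*sqrt(3)*c/4) + C2*cos(10^(1/3)*sqrt(3)*c/4))*exp(10^(1/3)*c/4)


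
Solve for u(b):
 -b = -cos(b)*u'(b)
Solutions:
 u(b) = C1 + Integral(b/cos(b), b)


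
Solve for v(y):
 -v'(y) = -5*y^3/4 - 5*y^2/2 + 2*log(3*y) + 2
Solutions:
 v(y) = C1 + 5*y^4/16 + 5*y^3/6 - 2*y*log(y) - 2*y*log(3)


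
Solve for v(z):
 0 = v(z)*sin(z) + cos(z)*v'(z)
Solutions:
 v(z) = C1*cos(z)


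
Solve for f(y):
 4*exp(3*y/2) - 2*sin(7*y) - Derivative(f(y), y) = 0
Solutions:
 f(y) = C1 + 8*exp(3*y/2)/3 + 2*cos(7*y)/7


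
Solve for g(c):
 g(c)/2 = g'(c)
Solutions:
 g(c) = C1*exp(c/2)


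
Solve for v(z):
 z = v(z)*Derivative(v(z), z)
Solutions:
 v(z) = -sqrt(C1 + z^2)
 v(z) = sqrt(C1 + z^2)


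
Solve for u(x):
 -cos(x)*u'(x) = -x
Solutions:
 u(x) = C1 + Integral(x/cos(x), x)


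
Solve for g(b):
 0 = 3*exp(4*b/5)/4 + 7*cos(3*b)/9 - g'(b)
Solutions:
 g(b) = C1 + 15*exp(4*b/5)/16 + 7*sin(3*b)/27


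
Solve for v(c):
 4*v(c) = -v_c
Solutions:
 v(c) = C1*exp(-4*c)


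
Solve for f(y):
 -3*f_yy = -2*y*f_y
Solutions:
 f(y) = C1 + C2*erfi(sqrt(3)*y/3)


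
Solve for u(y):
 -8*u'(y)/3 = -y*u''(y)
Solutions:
 u(y) = C1 + C2*y^(11/3)


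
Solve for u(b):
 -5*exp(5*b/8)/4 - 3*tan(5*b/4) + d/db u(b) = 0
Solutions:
 u(b) = C1 + 2*exp(5*b/8) - 12*log(cos(5*b/4))/5


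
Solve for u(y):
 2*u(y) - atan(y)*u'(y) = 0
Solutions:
 u(y) = C1*exp(2*Integral(1/atan(y), y))


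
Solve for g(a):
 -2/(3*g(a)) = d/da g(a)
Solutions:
 g(a) = -sqrt(C1 - 12*a)/3
 g(a) = sqrt(C1 - 12*a)/3


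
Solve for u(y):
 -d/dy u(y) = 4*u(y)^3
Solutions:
 u(y) = -sqrt(2)*sqrt(-1/(C1 - 4*y))/2
 u(y) = sqrt(2)*sqrt(-1/(C1 - 4*y))/2


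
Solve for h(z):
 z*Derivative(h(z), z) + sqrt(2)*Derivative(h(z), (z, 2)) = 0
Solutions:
 h(z) = C1 + C2*erf(2^(1/4)*z/2)


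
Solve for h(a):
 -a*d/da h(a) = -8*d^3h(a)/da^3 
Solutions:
 h(a) = C1 + Integral(C2*airyai(a/2) + C3*airybi(a/2), a)


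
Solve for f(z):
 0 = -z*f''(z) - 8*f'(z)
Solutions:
 f(z) = C1 + C2/z^7


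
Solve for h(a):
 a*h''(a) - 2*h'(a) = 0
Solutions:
 h(a) = C1 + C2*a^3


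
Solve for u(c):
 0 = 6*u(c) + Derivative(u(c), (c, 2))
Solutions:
 u(c) = C1*sin(sqrt(6)*c) + C2*cos(sqrt(6)*c)


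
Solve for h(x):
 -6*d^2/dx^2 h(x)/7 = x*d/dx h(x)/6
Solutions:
 h(x) = C1 + C2*erf(sqrt(14)*x/12)


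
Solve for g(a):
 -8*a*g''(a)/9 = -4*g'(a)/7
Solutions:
 g(a) = C1 + C2*a^(23/14)


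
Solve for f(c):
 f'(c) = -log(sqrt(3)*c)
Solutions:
 f(c) = C1 - c*log(c) - c*log(3)/2 + c


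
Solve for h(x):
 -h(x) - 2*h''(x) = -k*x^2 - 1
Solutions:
 h(x) = C1*sin(sqrt(2)*x/2) + C2*cos(sqrt(2)*x/2) + k*x^2 - 4*k + 1


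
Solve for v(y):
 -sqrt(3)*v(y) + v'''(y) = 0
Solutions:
 v(y) = C3*exp(3^(1/6)*y) + (C1*sin(3^(2/3)*y/2) + C2*cos(3^(2/3)*y/2))*exp(-3^(1/6)*y/2)


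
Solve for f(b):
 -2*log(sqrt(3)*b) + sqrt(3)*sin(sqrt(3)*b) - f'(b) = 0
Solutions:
 f(b) = C1 - 2*b*log(b) - b*log(3) + 2*b - cos(sqrt(3)*b)


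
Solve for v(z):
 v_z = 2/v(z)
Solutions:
 v(z) = -sqrt(C1 + 4*z)
 v(z) = sqrt(C1 + 4*z)


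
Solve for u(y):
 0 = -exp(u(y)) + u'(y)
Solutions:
 u(y) = log(-1/(C1 + y))


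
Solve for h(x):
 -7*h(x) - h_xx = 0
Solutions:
 h(x) = C1*sin(sqrt(7)*x) + C2*cos(sqrt(7)*x)


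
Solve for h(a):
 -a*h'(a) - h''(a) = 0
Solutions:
 h(a) = C1 + C2*erf(sqrt(2)*a/2)


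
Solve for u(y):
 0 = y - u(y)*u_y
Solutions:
 u(y) = -sqrt(C1 + y^2)
 u(y) = sqrt(C1 + y^2)


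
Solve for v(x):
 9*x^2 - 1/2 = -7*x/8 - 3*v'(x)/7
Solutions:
 v(x) = C1 - 7*x^3 - 49*x^2/48 + 7*x/6


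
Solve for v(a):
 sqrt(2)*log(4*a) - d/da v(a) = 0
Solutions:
 v(a) = C1 + sqrt(2)*a*log(a) - sqrt(2)*a + 2*sqrt(2)*a*log(2)


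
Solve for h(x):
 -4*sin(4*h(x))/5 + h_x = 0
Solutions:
 -4*x/5 + log(cos(4*h(x)) - 1)/8 - log(cos(4*h(x)) + 1)/8 = C1


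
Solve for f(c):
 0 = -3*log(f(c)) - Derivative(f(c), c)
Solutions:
 li(f(c)) = C1 - 3*c


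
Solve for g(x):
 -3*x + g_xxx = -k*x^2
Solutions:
 g(x) = C1 + C2*x + C3*x^2 - k*x^5/60 + x^4/8


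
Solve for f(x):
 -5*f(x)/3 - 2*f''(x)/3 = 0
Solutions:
 f(x) = C1*sin(sqrt(10)*x/2) + C2*cos(sqrt(10)*x/2)


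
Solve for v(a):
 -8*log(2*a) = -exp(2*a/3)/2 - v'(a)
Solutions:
 v(a) = C1 + 8*a*log(a) + 8*a*(-1 + log(2)) - 3*exp(2*a/3)/4


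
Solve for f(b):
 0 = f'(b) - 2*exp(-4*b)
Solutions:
 f(b) = C1 - exp(-4*b)/2


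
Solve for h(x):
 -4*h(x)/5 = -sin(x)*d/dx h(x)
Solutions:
 h(x) = C1*(cos(x) - 1)^(2/5)/(cos(x) + 1)^(2/5)


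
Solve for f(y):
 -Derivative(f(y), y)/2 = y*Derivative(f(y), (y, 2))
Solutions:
 f(y) = C1 + C2*sqrt(y)


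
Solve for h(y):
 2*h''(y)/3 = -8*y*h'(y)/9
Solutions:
 h(y) = C1 + C2*erf(sqrt(6)*y/3)


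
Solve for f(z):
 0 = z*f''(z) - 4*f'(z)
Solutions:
 f(z) = C1 + C2*z^5


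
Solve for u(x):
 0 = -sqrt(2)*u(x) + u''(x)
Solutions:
 u(x) = C1*exp(-2^(1/4)*x) + C2*exp(2^(1/4)*x)


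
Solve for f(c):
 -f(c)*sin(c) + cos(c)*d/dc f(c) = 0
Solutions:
 f(c) = C1/cos(c)


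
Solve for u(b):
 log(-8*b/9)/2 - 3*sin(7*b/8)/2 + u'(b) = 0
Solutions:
 u(b) = C1 - b*log(-b)/2 - 3*b*log(2)/2 + b/2 + b*log(3) - 12*cos(7*b/8)/7


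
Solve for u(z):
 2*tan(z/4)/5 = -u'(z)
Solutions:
 u(z) = C1 + 8*log(cos(z/4))/5


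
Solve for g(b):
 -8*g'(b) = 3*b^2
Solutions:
 g(b) = C1 - b^3/8


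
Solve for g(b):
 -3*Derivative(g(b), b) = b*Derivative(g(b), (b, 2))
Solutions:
 g(b) = C1 + C2/b^2


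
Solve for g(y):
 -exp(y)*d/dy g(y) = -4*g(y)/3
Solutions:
 g(y) = C1*exp(-4*exp(-y)/3)


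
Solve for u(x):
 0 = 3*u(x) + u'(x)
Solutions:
 u(x) = C1*exp(-3*x)


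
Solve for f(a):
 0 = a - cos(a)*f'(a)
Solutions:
 f(a) = C1 + Integral(a/cos(a), a)
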